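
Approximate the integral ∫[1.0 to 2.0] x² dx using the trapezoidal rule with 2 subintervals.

f(x) = x²
a = 1.0, b = 2.0, n = 2
h = (b - a)/n = 0.500000

Trapezoidal rule: (h/2)[f(x₀) + 2f(x₁) + 2f(x₂) + ... + f(xₙ)]

x_0 = 1.0000, f(x_0) = 1.000000, coefficient = 1
x_1 = 1.5000, f(x_1) = 2.250000, coefficient = 2
x_2 = 2.0000, f(x_2) = 4.000000, coefficient = 1

I ≈ (0.500000/2) × 9.500000 = 2.375000
Exact value: 2.333333
Error: 0.041667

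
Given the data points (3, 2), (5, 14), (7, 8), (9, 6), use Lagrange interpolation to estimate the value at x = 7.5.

Lagrange interpolation formula:
P(x) = Σ yᵢ × Lᵢ(x)
where Lᵢ(x) = Π_{j≠i} (x - xⱼ)/(xᵢ - xⱼ)

L_0(7.5) = (7.5 - 5)/(3 - 5) × (7.5 - 7)/(3 - 7) × (7.5 - 9)/(3 - 9) = 0.039062
L_1(7.5) = (7.5 - 3)/(5 - 3) × (7.5 - 7)/(5 - 7) × (7.5 - 9)/(5 - 9) = -0.210938
L_2(7.5) = (7.5 - 3)/(7 - 3) × (7.5 - 5)/(7 - 5) × (7.5 - 9)/(7 - 9) = 1.054688
L_3(7.5) = (7.5 - 3)/(9 - 3) × (7.5 - 5)/(9 - 5) × (7.5 - 7)/(9 - 7) = 0.117188

P(7.5) = 2×L_0(7.5) + 14×L_1(7.5) + 8×L_2(7.5) + 6×L_3(7.5)
P(7.5) = 6.265625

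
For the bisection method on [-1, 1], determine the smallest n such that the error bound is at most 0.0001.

We need (b-a)/2^n ≤ 0.0001
(1 - (-1))/2^n ≤ 0.0001
2/2^n ≤ 0.0001
2^n ≥ 20000
n ≥ log₂(20000) = 14.29
n ≥ 15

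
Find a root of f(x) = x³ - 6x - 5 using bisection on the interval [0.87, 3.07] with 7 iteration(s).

f(x) = x³ - 6x - 5
Initial interval: [0.87, 3.07]

Iteration 1:
  c_1 = (0.870000 + 3.070000)/2 = 1.970000
  f(c_1) = f(1.970000) = -9.174627
  f(a) × f(c) ≥ 0, new interval: [1.970000, 3.070000]
Iteration 2:
  c_2 = (1.970000 + 3.070000)/2 = 2.520000
  f(c_2) = f(2.520000) = -4.116992
  f(a) × f(c) ≥ 0, new interval: [2.520000, 3.070000]
Iteration 3:
  c_3 = (2.520000 + 3.070000)/2 = 2.795000
  f(c_3) = f(2.795000) = 0.064610
  f(a) × f(c) < 0, new interval: [2.520000, 2.795000]
Iteration 4:
  c_4 = (2.520000 + 2.795000)/2 = 2.657500
  f(c_4) = f(2.657500) = -2.176921
  f(a) × f(c) ≥ 0, new interval: [2.657500, 2.795000]
Iteration 5:
  c_5 = (2.657500 + 2.795000)/2 = 2.726250
  f(c_5) = f(2.726250) = -1.094813
  f(a) × f(c) ≥ 0, new interval: [2.726250, 2.795000]
Iteration 6:
  c_6 = (2.726250 + 2.795000)/2 = 2.760625
  f(c_6) = f(2.760625) = -0.524888
  f(a) × f(c) ≥ 0, new interval: [2.760625, 2.795000]
Iteration 7:
  c_7 = (2.760625 + 2.795000)/2 = 2.777813
  f(c_7) = f(2.777813) = -0.232601
  f(a) × f(c) ≥ 0, new interval: [2.777813, 2.795000]

After 7 iteration(s), the approximation is c_7 = 2.777813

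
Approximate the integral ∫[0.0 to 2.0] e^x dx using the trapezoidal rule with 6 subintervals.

f(x) = e^x
a = 0.0, b = 2.0, n = 6
h = (b - a)/n = 0.333333

Trapezoidal rule: (h/2)[f(x₀) + 2f(x₁) + 2f(x₂) + ... + f(xₙ)]

x_0 = 0.0000, f(x_0) = 1.000000, coefficient = 1
x_1 = 0.3333, f(x_1) = 1.395612, coefficient = 2
x_2 = 0.6667, f(x_2) = 1.947734, coefficient = 2
x_3 = 1.0000, f(x_3) = 2.718282, coefficient = 2
x_4 = 1.3333, f(x_4) = 3.793668, coefficient = 2
x_5 = 1.6667, f(x_5) = 5.294490, coefficient = 2
x_6 = 2.0000, f(x_6) = 7.389056, coefficient = 1

I ≈ (0.333333/2) × 38.688629 = 6.448105
Exact value: 6.389056
Error: 0.059049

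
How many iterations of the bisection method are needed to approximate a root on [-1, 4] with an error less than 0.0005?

We need (b-a)/2^n ≤ 0.0005
(4 - (-1))/2^n ≤ 0.0005
5/2^n ≤ 0.0005
2^n ≥ 10000
n ≥ log₂(10000) = 13.29
n ≥ 14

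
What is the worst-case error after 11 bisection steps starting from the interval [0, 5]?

Bisection error bound: |error| ≤ (b-a)/2^n
|error| ≤ (5 - 0)/2^11 = 5/2^11
|error| ≤ 0.0024414062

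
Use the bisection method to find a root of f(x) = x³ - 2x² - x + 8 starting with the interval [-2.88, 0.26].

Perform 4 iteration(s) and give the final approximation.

f(x) = x³ - 2x² - x + 8
Initial interval: [-2.88, 0.26]

Iteration 1:
  c_1 = (-2.880000 + 0.260000)/2 = -1.310000
  f(c_1) = f(-1.310000) = 3.629709
  f(a) × f(c) < 0, new interval: [-2.880000, -1.310000]
Iteration 2:
  c_2 = (-2.880000 + (-1.310000))/2 = -2.095000
  f(c_2) = f(-2.095000) = -7.878057
  f(a) × f(c) ≥ 0, new interval: [-2.095000, -1.310000]
Iteration 3:
  c_3 = (-2.095000 + (-1.310000))/2 = -1.702500
  f(c_3) = f(-1.702500) = -1.029219
  f(a) × f(c) ≥ 0, new interval: [-1.702500, -1.310000]
Iteration 4:
  c_4 = (-1.702500 + (-1.310000))/2 = -1.506250
  f(c_4) = f(-1.506250) = 1.551308
  f(a) × f(c) < 0, new interval: [-1.702500, -1.506250]

After 4 iteration(s), the approximation is c_4 = -1.506250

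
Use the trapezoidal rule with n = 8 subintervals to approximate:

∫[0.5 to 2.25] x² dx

f(x) = x²
a = 0.5, b = 2.25, n = 8
h = (b - a)/n = 0.218750

Trapezoidal rule: (h/2)[f(x₀) + 2f(x₁) + 2f(x₂) + ... + f(xₙ)]

x_0 = 0.5000, f(x_0) = 0.250000, coefficient = 1
x_1 = 0.7188, f(x_1) = 0.516602, coefficient = 2
x_2 = 0.9375, f(x_2) = 0.878906, coefficient = 2
x_3 = 1.1562, f(x_3) = 1.336914, coefficient = 2
x_4 = 1.3750, f(x_4) = 1.890625, coefficient = 2
x_5 = 1.5938, f(x_5) = 2.540039, coefficient = 2
x_6 = 1.8125, f(x_6) = 3.285156, coefficient = 2
x_7 = 2.0312, f(x_7) = 4.125977, coefficient = 2
x_8 = 2.2500, f(x_8) = 5.062500, coefficient = 1

I ≈ (0.218750/2) × 34.460938 = 3.769165
Exact value: 3.755208
Error: 0.013957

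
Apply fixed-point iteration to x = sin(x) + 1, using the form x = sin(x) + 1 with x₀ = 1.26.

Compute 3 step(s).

Equation: x = sin(x) + 1
Fixed-point form: x = sin(x) + 1
x₀ = 1.26

x_1 = g(1.260000) = 1.952090
x_2 = g(1.952090) = 1.928184
x_3 = g(1.928184) = 1.936814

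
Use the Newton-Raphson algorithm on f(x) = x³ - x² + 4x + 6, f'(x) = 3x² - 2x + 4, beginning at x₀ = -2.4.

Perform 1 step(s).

f(x) = x³ - x² + 4x + 6
f'(x) = 3x² - 2x + 4
x₀ = -2.4

Newton-Raphson formula: x_{n+1} = x_n - f(x_n)/f'(x_n)

Iteration 1:
  f(-2.400000) = -23.184000
  f'(-2.400000) = 26.080000
  x_1 = -2.400000 - (-23.184000)/26.080000 = -1.511043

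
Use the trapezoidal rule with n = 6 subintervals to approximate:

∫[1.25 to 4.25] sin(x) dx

f(x) = sin(x)
a = 1.25, b = 4.25, n = 6
h = (b - a)/n = 0.500000

Trapezoidal rule: (h/2)[f(x₀) + 2f(x₁) + 2f(x₂) + ... + f(xₙ)]

x_0 = 1.2500, f(x_0) = 0.948985, coefficient = 1
x_1 = 1.7500, f(x_1) = 0.983986, coefficient = 2
x_2 = 2.2500, f(x_2) = 0.778073, coefficient = 2
x_3 = 2.7500, f(x_3) = 0.381661, coefficient = 2
x_4 = 3.2500, f(x_4) = -0.108195, coefficient = 2
x_5 = 3.7500, f(x_5) = -0.571561, coefficient = 2
x_6 = 4.2500, f(x_6) = -0.894989, coefficient = 1

I ≈ (0.500000/2) × 2.981923 = 0.745481
Exact value: 0.761410
Error: 0.015929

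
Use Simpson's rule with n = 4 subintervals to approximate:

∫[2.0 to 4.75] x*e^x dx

f(x) = x*e^x
a = 2.0, b = 4.75, n = 4
h = (b - a)/n = 0.687500

Simpson's rule: (h/3)[f(x₀) + 4f(x₁) + 2f(x₂) + ... + f(xₙ)]

x_0 = 2.0000, f(x_0) = 14.778112, coefficient = 1
x_1 = 2.6875, f(x_1) = 39.492524, coefficient = 4
x_2 = 3.3750, f(x_2) = 98.631958, coefficient = 2
x_3 = 4.0625, f(x_3) = 236.110177, coefficient = 4
x_4 = 4.7500, f(x_4) = 549.025352, coefficient = 1

I ≈ (0.687500/3) × 1863.478184 = 427.047084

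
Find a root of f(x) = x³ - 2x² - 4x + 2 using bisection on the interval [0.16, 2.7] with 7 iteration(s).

f(x) = x³ - 2x² - 4x + 2
Initial interval: [0.16, 2.7]

Iteration 1:
  c_1 = (0.160000 + 2.700000)/2 = 1.430000
  f(c_1) = f(1.430000) = -4.885593
  f(a) × f(c) < 0, new interval: [0.160000, 1.430000]
Iteration 2:
  c_2 = (0.160000 + 1.430000)/2 = 0.795000
  f(c_2) = f(0.795000) = -1.941590
  f(a) × f(c) < 0, new interval: [0.160000, 0.795000]
Iteration 3:
  c_3 = (0.160000 + 0.795000)/2 = 0.477500
  f(c_3) = f(0.477500) = -0.257140
  f(a) × f(c) < 0, new interval: [0.160000, 0.477500]
Iteration 4:
  c_4 = (0.160000 + 0.477500)/2 = 0.318750
  f(c_4) = f(0.318750) = 0.554182
  f(a) × f(c) ≥ 0, new interval: [0.318750, 0.477500]
Iteration 5:
  c_5 = (0.318750 + 0.477500)/2 = 0.398125
  f(c_5) = f(0.398125) = 0.153597
  f(a) × f(c) ≥ 0, new interval: [0.398125, 0.477500]
Iteration 6:
  c_6 = (0.398125 + 0.477500)/2 = 0.437813
  f(c_6) = f(0.437813) = -0.050690
  f(a) × f(c) < 0, new interval: [0.398125, 0.437813]
Iteration 7:
  c_7 = (0.398125 + 0.437813)/2 = 0.417969
  f(c_7) = f(0.417969) = 0.051748
  f(a) × f(c) ≥ 0, new interval: [0.417969, 0.437813]

After 7 iteration(s), the approximation is c_7 = 0.417969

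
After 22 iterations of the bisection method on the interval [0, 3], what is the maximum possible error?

Bisection error bound: |error| ≤ (b-a)/2^n
|error| ≤ (3 - 0)/2^22 = 3/2^22
|error| ≤ 0.0000007153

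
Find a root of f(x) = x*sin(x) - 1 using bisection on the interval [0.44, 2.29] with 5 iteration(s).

f(x) = x*sin(x) - 1
Initial interval: [0.44, 2.29]

Iteration 1:
  c_1 = (0.440000 + 2.290000)/2 = 1.365000
  f(c_1) = f(1.365000) = 0.336197
  f(a) × f(c) < 0, new interval: [0.440000, 1.365000]
Iteration 2:
  c_2 = (0.440000 + 1.365000)/2 = 0.902500
  f(c_2) = f(0.902500) = -0.291647
  f(a) × f(c) ≥ 0, new interval: [0.902500, 1.365000]
Iteration 3:
  c_3 = (0.902500 + 1.365000)/2 = 1.133750
  f(c_3) = f(1.133750) = 0.027184
  f(a) × f(c) < 0, new interval: [0.902500, 1.133750]
Iteration 4:
  c_4 = (0.902500 + 1.133750)/2 = 1.018125
  f(c_4) = f(1.018125) = -0.133448
  f(a) × f(c) ≥ 0, new interval: [1.018125, 1.133750]
Iteration 5:
  c_5 = (1.018125 + 1.133750)/2 = 1.075937
  f(c_5) = f(1.075937) = -0.053137
  f(a) × f(c) ≥ 0, new interval: [1.075937, 1.133750]

After 5 iteration(s), the approximation is c_5 = 1.075937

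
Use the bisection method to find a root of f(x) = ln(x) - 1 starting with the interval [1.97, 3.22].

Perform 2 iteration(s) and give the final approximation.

f(x) = ln(x) - 1
Initial interval: [1.97, 3.22]

Iteration 1:
  c_1 = (1.970000 + 3.220000)/2 = 2.595000
  f(c_1) = f(2.595000) = -0.046413
  f(a) × f(c) ≥ 0, new interval: [2.595000, 3.220000]
Iteration 2:
  c_2 = (2.595000 + 3.220000)/2 = 2.907500
  f(c_2) = f(2.907500) = 0.067294
  f(a) × f(c) < 0, new interval: [2.595000, 2.907500]

After 2 iteration(s), the approximation is c_2 = 2.907500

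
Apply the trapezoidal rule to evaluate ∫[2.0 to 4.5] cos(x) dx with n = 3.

f(x) = cos(x)
a = 2.0, b = 4.5, n = 3
h = (b - a)/n = 0.833333

Trapezoidal rule: (h/2)[f(x₀) + 2f(x₁) + 2f(x₂) + ... + f(xₙ)]

x_0 = 2.0000, f(x_0) = -0.416147, coefficient = 1
x_1 = 2.8333, f(x_1) = -0.952863, coefficient = 2
x_2 = 3.6667, f(x_2) = -0.865287, coefficient = 2
x_3 = 4.5000, f(x_3) = -0.210796, coefficient = 1

I ≈ (0.833333/2) × -4.263243 = -1.776351
Exact value: -1.886828
Error: 0.110476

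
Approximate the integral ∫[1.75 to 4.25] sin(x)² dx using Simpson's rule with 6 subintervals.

f(x) = sin(x)²
a = 1.75, b = 4.25, n = 6
h = (b - a)/n = 0.416667

Simpson's rule: (h/3)[f(x₀) + 4f(x₁) + 2f(x₂) + ... + f(xₙ)]

x_0 = 1.7500, f(x_0) = 0.968228, coefficient = 1
x_1 = 2.1667, f(x_1) = 0.685022, coefficient = 4
x_2 = 2.5833, f(x_2) = 0.280593, coefficient = 2
x_3 = 3.0000, f(x_3) = 0.019915, coefficient = 4
x_4 = 3.4167, f(x_4) = 0.073776, coefficient = 2
x_5 = 3.8333, f(x_5) = 0.406889, coefficient = 4
x_6 = 4.2500, f(x_6) = 0.801006, coefficient = 1

I ≈ (0.416667/3) × 6.925277 = 0.961844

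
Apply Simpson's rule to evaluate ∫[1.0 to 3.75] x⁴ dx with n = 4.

f(x) = x⁴
a = 1.0, b = 3.75, n = 4
h = (b - a)/n = 0.687500

Simpson's rule: (h/3)[f(x₀) + 4f(x₁) + 2f(x₂) + ... + f(xₙ)]

x_0 = 1.0000, f(x_0) = 1.000000, coefficient = 1
x_1 = 1.6875, f(x_1) = 8.109146, coefficient = 4
x_2 = 2.3750, f(x_2) = 31.816650, coefficient = 2
x_3 = 3.0625, f(x_3) = 87.963882, coefficient = 4
x_4 = 3.7500, f(x_4) = 197.753906, coefficient = 1

I ≈ (0.687500/3) × 646.679321 = 148.197344
Exact value: 148.115430
Error: 0.081915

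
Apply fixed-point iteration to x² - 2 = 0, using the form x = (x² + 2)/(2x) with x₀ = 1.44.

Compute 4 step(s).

Equation: x² - 2 = 0
Fixed-point form: x = (x² + 2)/(2x)
x₀ = 1.44

x_1 = g(1.440000) = 1.414444
x_2 = g(1.414444) = 1.414214
x_3 = g(1.414214) = 1.414214
x_4 = g(1.414214) = 1.414214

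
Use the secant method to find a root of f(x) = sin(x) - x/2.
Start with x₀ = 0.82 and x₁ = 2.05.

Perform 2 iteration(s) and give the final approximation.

f(x) = sin(x) - x/2
x₀ = 0.82, x₁ = 2.05

Secant formula: x_{n+1} = x_n - f(x_n)(x_n - x_{n-1})/(f(x_n) - f(x_{n-1}))

Iteration 1:
  f(0.820000) = 0.321146
  f(2.050000) = -0.137638
  x_2 = 2.050000 - (-0.137638)×(2.050000 - 0.820000)/(-0.137638 - 0.321146)
       = 1.680993
Iteration 2:
  f(2.050000) = -0.137638
  f(1.680993) = 0.153438
  x_3 = 1.680993 - 0.153438×(1.680993 - 2.050000)/(0.153438 - (-0.137638))
       = 1.875512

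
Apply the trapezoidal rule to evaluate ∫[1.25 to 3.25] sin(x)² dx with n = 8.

f(x) = sin(x)²
a = 1.25, b = 3.25, n = 8
h = (b - a)/n = 0.250000

Trapezoidal rule: (h/2)[f(x₀) + 2f(x₁) + 2f(x₂) + ... + f(xₙ)]

x_0 = 1.2500, f(x_0) = 0.900572, coefficient = 1
x_1 = 1.5000, f(x_1) = 0.994996, coefficient = 2
x_2 = 1.7500, f(x_2) = 0.968228, coefficient = 2
x_3 = 2.0000, f(x_3) = 0.826822, coefficient = 2
x_4 = 2.2500, f(x_4) = 0.605398, coefficient = 2
x_5 = 2.5000, f(x_5) = 0.358169, coefficient = 2
x_6 = 2.7500, f(x_6) = 0.145665, coefficient = 2
x_7 = 3.0000, f(x_7) = 0.019915, coefficient = 2
x_8 = 3.2500, f(x_8) = 0.011706, coefficient = 1

I ≈ (0.250000/2) × 8.750664 = 1.093833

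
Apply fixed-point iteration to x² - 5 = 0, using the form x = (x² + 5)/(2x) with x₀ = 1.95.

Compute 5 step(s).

Equation: x² - 5 = 0
Fixed-point form: x = (x² + 5)/(2x)
x₀ = 1.95

x_1 = g(1.950000) = 2.257051
x_2 = g(2.257051) = 2.236166
x_3 = g(2.236166) = 2.236068
x_4 = g(2.236068) = 2.236068
x_5 = g(2.236068) = 2.236068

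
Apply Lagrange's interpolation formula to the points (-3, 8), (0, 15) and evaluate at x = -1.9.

Lagrange interpolation formula:
P(x) = Σ yᵢ × Lᵢ(x)
where Lᵢ(x) = Π_{j≠i} (x - xⱼ)/(xᵢ - xⱼ)

L_0(-1.9) = (-1.9 - 0)/(-3 - 0) = 0.633333
L_1(-1.9) = (-1.9 - (-3))/(0 - (-3)) = 0.366667

P(-1.9) = 8×L_0(-1.9) + 15×L_1(-1.9)
P(-1.9) = 10.566667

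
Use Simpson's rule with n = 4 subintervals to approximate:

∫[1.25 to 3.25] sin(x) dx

f(x) = sin(x)
a = 1.25, b = 3.25, n = 4
h = (b - a)/n = 0.500000

Simpson's rule: (h/3)[f(x₀) + 4f(x₁) + 2f(x₂) + ... + f(xₙ)]

x_0 = 1.2500, f(x_0) = 0.948985, coefficient = 1
x_1 = 1.7500, f(x_1) = 0.983986, coefficient = 4
x_2 = 2.2500, f(x_2) = 0.778073, coefficient = 2
x_3 = 2.7500, f(x_3) = 0.381661, coefficient = 4
x_4 = 3.2500, f(x_4) = -0.108195, coefficient = 1

I ≈ (0.500000/3) × 7.859524 = 1.309921
Exact value: 1.309452
Error: 0.000469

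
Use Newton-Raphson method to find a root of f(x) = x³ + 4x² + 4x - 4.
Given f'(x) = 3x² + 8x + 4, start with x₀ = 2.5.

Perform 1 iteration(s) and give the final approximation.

f(x) = x³ + 4x² + 4x - 4
f'(x) = 3x² + 8x + 4
x₀ = 2.5

Newton-Raphson formula: x_{n+1} = x_n - f(x_n)/f'(x_n)

Iteration 1:
  f(2.500000) = 46.625000
  f'(2.500000) = 42.750000
  x_1 = 2.500000 - 46.625000/42.750000 = 1.409357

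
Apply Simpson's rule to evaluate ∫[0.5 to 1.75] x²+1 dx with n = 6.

f(x) = x²+1
a = 0.5, b = 1.75, n = 6
h = (b - a)/n = 0.208333

Simpson's rule: (h/3)[f(x₀) + 4f(x₁) + 2f(x₂) + ... + f(xₙ)]

x_0 = 0.5000, f(x_0) = 1.250000, coefficient = 1
x_1 = 0.7083, f(x_1) = 1.501736, coefficient = 4
x_2 = 0.9167, f(x_2) = 1.840278, coefficient = 2
x_3 = 1.1250, f(x_3) = 2.265625, coefficient = 4
x_4 = 1.3333, f(x_4) = 2.777778, coefficient = 2
x_5 = 1.5417, f(x_5) = 3.376736, coefficient = 4
x_6 = 1.7500, f(x_6) = 4.062500, coefficient = 1

I ≈ (0.208333/3) × 43.125000 = 2.994792
Exact value: 2.994792
Error: 0.000000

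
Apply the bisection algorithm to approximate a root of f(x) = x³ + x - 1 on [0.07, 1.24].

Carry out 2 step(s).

f(x) = x³ + x - 1
Initial interval: [0.07, 1.24]

Iteration 1:
  c_1 = (0.070000 + 1.240000)/2 = 0.655000
  f(c_1) = f(0.655000) = -0.063989
  f(a) × f(c) ≥ 0, new interval: [0.655000, 1.240000]
Iteration 2:
  c_2 = (0.655000 + 1.240000)/2 = 0.947500
  f(c_2) = f(0.947500) = 0.798124
  f(a) × f(c) < 0, new interval: [0.655000, 0.947500]

After 2 iteration(s), the approximation is c_2 = 0.947500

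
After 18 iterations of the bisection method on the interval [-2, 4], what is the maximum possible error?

Bisection error bound: |error| ≤ (b-a)/2^n
|error| ≤ (4 - (-2))/2^18 = 6/2^18
|error| ≤ 0.0000228882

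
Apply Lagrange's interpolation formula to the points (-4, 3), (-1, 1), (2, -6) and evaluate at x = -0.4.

Lagrange interpolation formula:
P(x) = Σ yᵢ × Lᵢ(x)
where Lᵢ(x) = Π_{j≠i} (x - xⱼ)/(xᵢ - xⱼ)

L_0(-0.4) = (-0.4 - (-1))/(-4 - (-1)) × (-0.4 - 2)/(-4 - 2) = -0.080000
L_1(-0.4) = (-0.4 - (-4))/(-1 - (-4)) × (-0.4 - 2)/(-1 - 2) = 0.960000
L_2(-0.4) = (-0.4 - (-4))/(2 - (-4)) × (-0.4 - (-1))/(2 - (-1)) = 0.120000

P(-0.4) = 3×L_0(-0.4) + 1×L_1(-0.4) + (-6)×L_2(-0.4)
P(-0.4) = 0.000000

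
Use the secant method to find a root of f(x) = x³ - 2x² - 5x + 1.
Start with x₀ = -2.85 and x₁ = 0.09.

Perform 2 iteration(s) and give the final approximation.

f(x) = x³ - 2x² - 5x + 1
x₀ = -2.85, x₁ = 0.09

Secant formula: x_{n+1} = x_n - f(x_n)(x_n - x_{n-1})/(f(x_n) - f(x_{n-1}))

Iteration 1:
  f(-2.850000) = -24.144125
  f(0.090000) = 0.534529
  x_2 = 0.090000 - 0.534529×(0.090000 - (-2.850000))/(0.534529 - (-24.144125))
       = 0.026321
Iteration 2:
  f(0.090000) = 0.534529
  f(0.026321) = 0.867028
  x_3 = 0.026321 - 0.867028×(0.026321 - 0.090000)/(0.867028 - 0.534529)
       = 0.192371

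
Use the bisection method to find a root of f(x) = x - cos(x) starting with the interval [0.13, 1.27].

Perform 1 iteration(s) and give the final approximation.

f(x) = x - cos(x)
Initial interval: [0.13, 1.27]

Iteration 1:
  c_1 = (0.130000 + 1.270000)/2 = 0.700000
  f(c_1) = f(0.700000) = -0.064842
  f(a) × f(c) ≥ 0, new interval: [0.700000, 1.270000]

After 1 iteration(s), the approximation is c_1 = 0.700000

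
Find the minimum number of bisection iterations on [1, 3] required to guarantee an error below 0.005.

We need (b-a)/2^n ≤ 0.005
(3 - 1)/2^n ≤ 0.005
2/2^n ≤ 0.005
2^n ≥ 400
n ≥ log₂(400) = 8.64
n ≥ 9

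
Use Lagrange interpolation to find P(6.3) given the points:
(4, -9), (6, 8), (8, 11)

Lagrange interpolation formula:
P(x) = Σ yᵢ × Lᵢ(x)
where Lᵢ(x) = Π_{j≠i} (x - xⱼ)/(xᵢ - xⱼ)

L_0(6.3) = (6.3 - 6)/(4 - 6) × (6.3 - 8)/(4 - 8) = -0.063750
L_1(6.3) = (6.3 - 4)/(6 - 4) × (6.3 - 8)/(6 - 8) = 0.977500
L_2(6.3) = (6.3 - 4)/(8 - 4) × (6.3 - 6)/(8 - 6) = 0.086250

P(6.3) = (-9)×L_0(6.3) + 8×L_1(6.3) + 11×L_2(6.3)
P(6.3) = 9.342500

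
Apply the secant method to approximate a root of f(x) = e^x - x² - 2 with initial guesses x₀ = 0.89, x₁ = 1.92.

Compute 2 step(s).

f(x) = e^x - x² - 2
x₀ = 0.89, x₁ = 1.92

Secant formula: x_{n+1} = x_n - f(x_n)(x_n - x_{n-1})/(f(x_n) - f(x_{n-1}))

Iteration 1:
  f(0.890000) = -0.356970
  f(1.920000) = 1.134558
  x_2 = 1.920000 - 1.134558×(1.920000 - 0.890000)/(1.134558 - (-0.356970))
       = 1.136512
Iteration 2:
  f(1.920000) = 1.134558
  f(1.136512) = -0.175778
  x_3 = 1.136512 - (-0.175778)×(1.136512 - 1.920000)/(-0.175778 - 1.134558)
       = 1.241615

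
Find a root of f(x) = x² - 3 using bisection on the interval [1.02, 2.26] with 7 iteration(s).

f(x) = x² - 3
Initial interval: [1.02, 2.26]

Iteration 1:
  c_1 = (1.020000 + 2.260000)/2 = 1.640000
  f(c_1) = f(1.640000) = -0.310400
  f(a) × f(c) ≥ 0, new interval: [1.640000, 2.260000]
Iteration 2:
  c_2 = (1.640000 + 2.260000)/2 = 1.950000
  f(c_2) = f(1.950000) = 0.802500
  f(a) × f(c) < 0, new interval: [1.640000, 1.950000]
Iteration 3:
  c_3 = (1.640000 + 1.950000)/2 = 1.795000
  f(c_3) = f(1.795000) = 0.222025
  f(a) × f(c) < 0, new interval: [1.640000, 1.795000]
Iteration 4:
  c_4 = (1.640000 + 1.795000)/2 = 1.717500
  f(c_4) = f(1.717500) = -0.050194
  f(a) × f(c) ≥ 0, new interval: [1.717500, 1.795000]
Iteration 5:
  c_5 = (1.717500 + 1.795000)/2 = 1.756250
  f(c_5) = f(1.756250) = 0.084414
  f(a) × f(c) < 0, new interval: [1.717500, 1.756250]
Iteration 6:
  c_6 = (1.717500 + 1.756250)/2 = 1.736875
  f(c_6) = f(1.736875) = 0.016735
  f(a) × f(c) < 0, new interval: [1.717500, 1.736875]
Iteration 7:
  c_7 = (1.717500 + 1.736875)/2 = 1.727187
  f(c_7) = f(1.727187) = -0.016823
  f(a) × f(c) ≥ 0, new interval: [1.727187, 1.736875]

After 7 iteration(s), the approximation is c_7 = 1.727187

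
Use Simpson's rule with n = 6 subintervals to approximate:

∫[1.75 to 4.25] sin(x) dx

f(x) = sin(x)
a = 1.75, b = 4.25, n = 6
h = (b - a)/n = 0.416667

Simpson's rule: (h/3)[f(x₀) + 4f(x₁) + 2f(x₂) + ... + f(xₙ)]

x_0 = 1.7500, f(x_0) = 0.983986, coefficient = 1
x_1 = 2.1667, f(x_1) = 0.827660, coefficient = 4
x_2 = 2.5833, f(x_2) = 0.529711, coefficient = 2
x_3 = 3.0000, f(x_3) = 0.141120, coefficient = 4
x_4 = 3.4167, f(x_4) = -0.271618, coefficient = 2
x_5 = 3.8333, f(x_5) = -0.637879, coefficient = 4
x_6 = 4.2500, f(x_6) = -0.894989, coefficient = 1

I ≈ (0.416667/3) × 1.928788 = 0.267887
Exact value: 0.267841
Error: 0.000046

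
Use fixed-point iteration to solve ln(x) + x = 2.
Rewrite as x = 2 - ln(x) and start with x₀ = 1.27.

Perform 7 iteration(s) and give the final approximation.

Equation: ln(x) + x = 2
Fixed-point form: x = 2 - ln(x)
x₀ = 1.27

x_1 = g(1.270000) = 1.760983
x_2 = g(1.760983) = 1.434128
x_3 = g(1.434128) = 1.639443
x_4 = g(1.639443) = 1.505643
x_5 = g(1.505643) = 1.590780
x_6 = g(1.590780) = 1.535776
x_7 = g(1.535776) = 1.570964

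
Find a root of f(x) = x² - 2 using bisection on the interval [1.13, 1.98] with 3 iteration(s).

f(x) = x² - 2
Initial interval: [1.13, 1.98]

Iteration 1:
  c_1 = (1.130000 + 1.980000)/2 = 1.555000
  f(c_1) = f(1.555000) = 0.418025
  f(a) × f(c) < 0, new interval: [1.130000, 1.555000]
Iteration 2:
  c_2 = (1.130000 + 1.555000)/2 = 1.342500
  f(c_2) = f(1.342500) = -0.197694
  f(a) × f(c) ≥ 0, new interval: [1.342500, 1.555000]
Iteration 3:
  c_3 = (1.342500 + 1.555000)/2 = 1.448750
  f(c_3) = f(1.448750) = 0.098877
  f(a) × f(c) < 0, new interval: [1.342500, 1.448750]

After 3 iteration(s), the approximation is c_3 = 1.448750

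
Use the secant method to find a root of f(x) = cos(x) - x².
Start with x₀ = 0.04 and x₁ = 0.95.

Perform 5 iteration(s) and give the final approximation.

f(x) = cos(x) - x²
x₀ = 0.04, x₁ = 0.95

Secant formula: x_{n+1} = x_n - f(x_n)(x_n - x_{n-1})/(f(x_n) - f(x_{n-1}))

Iteration 1:
  f(0.040000) = 0.997600
  f(0.950000) = -0.320817
  x_2 = 0.950000 - (-0.320817)×(0.950000 - 0.040000)/(-0.320817 - 0.997600)
       = 0.728565
Iteration 2:
  f(0.950000) = -0.320817
  f(0.728565) = 0.215323
  x_3 = 0.728565 - 0.215323×(0.728565 - 0.950000)/(0.215323 - (-0.320817))
       = 0.817497
Iteration 3:
  f(0.728565) = 0.215323
  f(0.817497) = 0.015747
  x_4 = 0.817497 - 0.015747×(0.817497 - 0.728565)/(0.015747 - 0.215323)
       = 0.824514
Iteration 4:
  f(0.817497) = 0.015747
  f(0.824514) = -0.000910
  x_5 = 0.824514 - (-0.000910)×(0.824514 - 0.817497)/(-0.000910 - 0.015747)
       = 0.824131
Iteration 5:
  f(0.824514) = -0.000910
  f(0.824131) = 0.000003
  x_6 = 0.824131 - 0.000003×(0.824131 - 0.824514)/(0.000003 - (-0.000910))
       = 0.824132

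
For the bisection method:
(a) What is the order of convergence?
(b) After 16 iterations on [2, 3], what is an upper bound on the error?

(a) Bisection has linear (order 1) convergence; the error is halved each step.

(b) Error bound = (b-a)/2^n = (3 - 2)/2^{16}
    = 1/2^{16}

(a) 1 (linear); (b) error ≤ 1.53e-05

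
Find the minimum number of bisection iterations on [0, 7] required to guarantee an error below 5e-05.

We need (b-a)/2^n ≤ 5e-05
(7 - 0)/2^n ≤ 5e-05
7/2^n ≤ 5e-05
2^n ≥ 140000
n ≥ log₂(140000) = 17.10
n ≥ 18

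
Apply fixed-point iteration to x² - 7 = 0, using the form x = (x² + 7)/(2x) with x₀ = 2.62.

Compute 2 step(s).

Equation: x² - 7 = 0
Fixed-point form: x = (x² + 7)/(2x)
x₀ = 2.62

x_1 = g(2.620000) = 2.645878
x_2 = g(2.645878) = 2.645751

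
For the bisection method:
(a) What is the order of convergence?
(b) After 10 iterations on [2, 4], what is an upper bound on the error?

(a) Bisection has linear (order 1) convergence; the error is halved each step.

(b) Error bound = (b-a)/2^n = (4 - 2)/2^{10}
    = 2/2^{10}

(a) 1 (linear); (b) error ≤ 1.95e-03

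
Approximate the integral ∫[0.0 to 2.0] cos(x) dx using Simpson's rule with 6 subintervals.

f(x) = cos(x)
a = 0.0, b = 2.0, n = 6
h = (b - a)/n = 0.333333

Simpson's rule: (h/3)[f(x₀) + 4f(x₁) + 2f(x₂) + ... + f(xₙ)]

x_0 = 0.0000, f(x_0) = 1.000000, coefficient = 1
x_1 = 0.3333, f(x_1) = 0.944957, coefficient = 4
x_2 = 0.6667, f(x_2) = 0.785887, coefficient = 2
x_3 = 1.0000, f(x_3) = 0.540302, coefficient = 4
x_4 = 1.3333, f(x_4) = 0.235238, coefficient = 2
x_5 = 1.6667, f(x_5) = -0.095724, coefficient = 4
x_6 = 2.0000, f(x_6) = -0.416147, coefficient = 1

I ≈ (0.333333/3) × 8.184246 = 0.909361
Exact value: 0.909297
Error: 0.000063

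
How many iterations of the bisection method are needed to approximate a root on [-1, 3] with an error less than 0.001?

We need (b-a)/2^n ≤ 0.001
(3 - (-1))/2^n ≤ 0.001
4/2^n ≤ 0.001
2^n ≥ 4000
n ≥ log₂(4000) = 11.97
n ≥ 12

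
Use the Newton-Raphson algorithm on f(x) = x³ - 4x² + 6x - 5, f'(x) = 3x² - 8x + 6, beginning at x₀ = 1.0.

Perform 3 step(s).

f(x) = x³ - 4x² + 6x - 5
f'(x) = 3x² - 8x + 6
x₀ = 1.0

Newton-Raphson formula: x_{n+1} = x_n - f(x_n)/f'(x_n)

Iteration 1:
  f(1.000000) = -2.000000
  f'(1.000000) = 1.000000
  x_1 = 1.000000 - (-2.000000)/1.000000 = 3.000000
Iteration 2:
  f(3.000000) = 4.000000
  f'(3.000000) = 9.000000
  x_2 = 3.000000 - 4.000000/9.000000 = 2.555556
Iteration 3:
  f(2.555556) = 0.899863
  f'(2.555556) = 5.148148
  x_3 = 2.555556 - 0.899863/5.148148 = 2.380762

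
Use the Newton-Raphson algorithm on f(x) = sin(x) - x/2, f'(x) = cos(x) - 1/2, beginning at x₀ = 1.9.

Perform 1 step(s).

f(x) = sin(x) - x/2
f'(x) = cos(x) - 1/2
x₀ = 1.9

Newton-Raphson formula: x_{n+1} = x_n - f(x_n)/f'(x_n)

Iteration 1:
  f(1.900000) = -0.003700
  f'(1.900000) = -0.823290
  x_1 = 1.900000 - (-0.003700)/(-0.823290) = 1.895506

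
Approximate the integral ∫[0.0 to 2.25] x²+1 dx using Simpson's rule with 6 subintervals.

f(x) = x²+1
a = 0.0, b = 2.25, n = 6
h = (b - a)/n = 0.375000

Simpson's rule: (h/3)[f(x₀) + 4f(x₁) + 2f(x₂) + ... + f(xₙ)]

x_0 = 0.0000, f(x_0) = 1.000000, coefficient = 1
x_1 = 0.3750, f(x_1) = 1.140625, coefficient = 4
x_2 = 0.7500, f(x_2) = 1.562500, coefficient = 2
x_3 = 1.1250, f(x_3) = 2.265625, coefficient = 4
x_4 = 1.5000, f(x_4) = 3.250000, coefficient = 2
x_5 = 1.8750, f(x_5) = 4.515625, coefficient = 4
x_6 = 2.2500, f(x_6) = 6.062500, coefficient = 1

I ≈ (0.375000/3) × 48.375000 = 6.046875
Exact value: 6.046875
Error: 0.000000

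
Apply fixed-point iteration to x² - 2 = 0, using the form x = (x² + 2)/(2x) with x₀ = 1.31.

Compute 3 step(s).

Equation: x² - 2 = 0
Fixed-point form: x = (x² + 2)/(2x)
x₀ = 1.31

x_1 = g(1.310000) = 1.418359
x_2 = g(1.418359) = 1.414220
x_3 = g(1.414220) = 1.414214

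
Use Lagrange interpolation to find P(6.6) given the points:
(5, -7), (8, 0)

Lagrange interpolation formula:
P(x) = Σ yᵢ × Lᵢ(x)
where Lᵢ(x) = Π_{j≠i} (x - xⱼ)/(xᵢ - xⱼ)

L_0(6.6) = (6.6 - 8)/(5 - 8) = 0.466667
L_1(6.6) = (6.6 - 5)/(8 - 5) = 0.533333

P(6.6) = (-7)×L_0(6.6) + 0×L_1(6.6)
P(6.6) = -3.266667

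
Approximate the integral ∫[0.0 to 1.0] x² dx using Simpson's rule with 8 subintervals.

f(x) = x²
a = 0.0, b = 1.0, n = 8
h = (b - a)/n = 0.125000

Simpson's rule: (h/3)[f(x₀) + 4f(x₁) + 2f(x₂) + ... + f(xₙ)]

x_0 = 0.0000, f(x_0) = 0.000000, coefficient = 1
x_1 = 0.1250, f(x_1) = 0.015625, coefficient = 4
x_2 = 0.2500, f(x_2) = 0.062500, coefficient = 2
x_3 = 0.3750, f(x_3) = 0.140625, coefficient = 4
x_4 = 0.5000, f(x_4) = 0.250000, coefficient = 2
x_5 = 0.6250, f(x_5) = 0.390625, coefficient = 4
x_6 = 0.7500, f(x_6) = 0.562500, coefficient = 2
x_7 = 0.8750, f(x_7) = 0.765625, coefficient = 4
x_8 = 1.0000, f(x_8) = 1.000000, coefficient = 1

I ≈ (0.125000/3) × 8.000000 = 0.333333
Exact value: 0.333333
Error: 0.000000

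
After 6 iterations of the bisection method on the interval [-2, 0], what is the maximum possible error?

Bisection error bound: |error| ≤ (b-a)/2^n
|error| ≤ (0 - (-2))/2^6 = 2/2^6
|error| ≤ 0.0312500000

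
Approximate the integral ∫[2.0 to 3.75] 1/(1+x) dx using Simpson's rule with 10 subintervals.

f(x) = 1/(1+x)
a = 2.0, b = 3.75, n = 10
h = (b - a)/n = 0.175000

Simpson's rule: (h/3)[f(x₀) + 4f(x₁) + 2f(x₂) + ... + f(xₙ)]

x_0 = 2.0000, f(x_0) = 0.333333, coefficient = 1
x_1 = 2.1750, f(x_1) = 0.314961, coefficient = 4
x_2 = 2.3500, f(x_2) = 0.298507, coefficient = 2
x_3 = 2.5250, f(x_3) = 0.283688, coefficient = 4
x_4 = 2.7000, f(x_4) = 0.270270, coefficient = 2
x_5 = 2.8750, f(x_5) = 0.258065, coefficient = 4
x_6 = 3.0500, f(x_6) = 0.246914, coefficient = 2
x_7 = 3.2250, f(x_7) = 0.236686, coefficient = 4
x_8 = 3.4000, f(x_8) = 0.227273, coefficient = 2
x_9 = 3.5750, f(x_9) = 0.218579, coefficient = 4
x_10 = 3.7500, f(x_10) = 0.210526, coefficient = 1

I ≈ (0.175000/3) × 7.877703 = 0.459533
Exact value: 0.459532
Error: 0.000000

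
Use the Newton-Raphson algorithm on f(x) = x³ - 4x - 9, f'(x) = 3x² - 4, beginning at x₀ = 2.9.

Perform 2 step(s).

f(x) = x³ - 4x - 9
f'(x) = 3x² - 4
x₀ = 2.9

Newton-Raphson formula: x_{n+1} = x_n - f(x_n)/f'(x_n)

Iteration 1:
  f(2.900000) = 3.789000
  f'(2.900000) = 21.230000
  x_1 = 2.900000 - 3.789000/21.230000 = 2.721526
Iteration 2:
  f(2.721526) = 0.271435
  f'(2.721526) = 18.220114
  x_2 = 2.721526 - 0.271435/18.220114 = 2.706629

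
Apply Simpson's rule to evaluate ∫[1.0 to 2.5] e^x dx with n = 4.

f(x) = e^x
a = 1.0, b = 2.5, n = 4
h = (b - a)/n = 0.375000

Simpson's rule: (h/3)[f(x₀) + 4f(x₁) + 2f(x₂) + ... + f(xₙ)]

x_0 = 1.0000, f(x_0) = 2.718282, coefficient = 1
x_1 = 1.3750, f(x_1) = 3.955077, coefficient = 4
x_2 = 1.7500, f(x_2) = 5.754603, coefficient = 2
x_3 = 2.1250, f(x_3) = 8.372897, coefficient = 4
x_4 = 2.5000, f(x_4) = 12.182494, coefficient = 1

I ≈ (0.375000/3) × 75.721878 = 9.465235
Exact value: 9.464212
Error: 0.001023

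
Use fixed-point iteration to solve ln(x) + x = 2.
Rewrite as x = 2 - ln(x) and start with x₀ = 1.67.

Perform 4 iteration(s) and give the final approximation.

Equation: ln(x) + x = 2
Fixed-point form: x = 2 - ln(x)
x₀ = 1.67

x_1 = g(1.670000) = 1.487176
x_2 = g(1.487176) = 1.603121
x_3 = g(1.603121) = 1.528048
x_4 = g(1.528048) = 1.576009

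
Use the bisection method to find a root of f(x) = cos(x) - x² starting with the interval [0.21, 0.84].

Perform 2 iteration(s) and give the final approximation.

f(x) = cos(x) - x²
Initial interval: [0.21, 0.84]

Iteration 1:
  c_1 = (0.210000 + 0.840000)/2 = 0.525000
  f(c_1) = f(0.525000) = 0.589699
  f(a) × f(c) ≥ 0, new interval: [0.525000, 0.840000]
Iteration 2:
  c_2 = (0.525000 + 0.840000)/2 = 0.682500
  f(c_2) = f(0.682500) = 0.310192
  f(a) × f(c) ≥ 0, new interval: [0.682500, 0.840000]

After 2 iteration(s), the approximation is c_2 = 0.682500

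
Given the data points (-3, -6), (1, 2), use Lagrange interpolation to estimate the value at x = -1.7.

Lagrange interpolation formula:
P(x) = Σ yᵢ × Lᵢ(x)
where Lᵢ(x) = Π_{j≠i} (x - xⱼ)/(xᵢ - xⱼ)

L_0(-1.7) = (-1.7 - 1)/(-3 - 1) = 0.675000
L_1(-1.7) = (-1.7 - (-3))/(1 - (-3)) = 0.325000

P(-1.7) = (-6)×L_0(-1.7) + 2×L_1(-1.7)
P(-1.7) = -3.400000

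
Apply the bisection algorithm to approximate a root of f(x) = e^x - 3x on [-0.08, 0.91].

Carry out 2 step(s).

f(x) = e^x - 3x
Initial interval: [-0.08, 0.91]

Iteration 1:
  c_1 = (-0.080000 + 0.910000)/2 = 0.415000
  f(c_1) = f(0.415000) = 0.269371
  f(a) × f(c) ≥ 0, new interval: [0.415000, 0.910000]
Iteration 2:
  c_2 = (0.415000 + 0.910000)/2 = 0.662500
  f(c_2) = f(0.662500) = -0.047865
  f(a) × f(c) < 0, new interval: [0.415000, 0.662500]

After 2 iteration(s), the approximation is c_2 = 0.662500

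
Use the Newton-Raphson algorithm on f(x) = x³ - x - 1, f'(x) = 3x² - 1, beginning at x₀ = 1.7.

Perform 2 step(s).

f(x) = x³ - x - 1
f'(x) = 3x² - 1
x₀ = 1.7

Newton-Raphson formula: x_{n+1} = x_n - f(x_n)/f'(x_n)

Iteration 1:
  f(1.700000) = 2.213000
  f'(1.700000) = 7.670000
  x_1 = 1.700000 - 2.213000/7.670000 = 1.411473
Iteration 2:
  f(1.411473) = 0.400544
  f'(1.411473) = 4.976770
  x_2 = 1.411473 - 0.400544/4.976770 = 1.330991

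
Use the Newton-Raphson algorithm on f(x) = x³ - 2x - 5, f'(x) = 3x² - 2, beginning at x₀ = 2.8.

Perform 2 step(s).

f(x) = x³ - 2x - 5
f'(x) = 3x² - 2
x₀ = 2.8

Newton-Raphson formula: x_{n+1} = x_n - f(x_n)/f'(x_n)

Iteration 1:
  f(2.800000) = 11.352000
  f'(2.800000) = 21.520000
  x_1 = 2.800000 - 11.352000/21.520000 = 2.272491
Iteration 2:
  f(2.272491) = 2.190647
  f'(2.272491) = 13.492642
  x_2 = 2.272491 - 2.190647/13.492642 = 2.110132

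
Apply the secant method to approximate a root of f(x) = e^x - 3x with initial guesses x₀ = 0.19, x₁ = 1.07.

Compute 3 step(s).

f(x) = e^x - 3x
x₀ = 0.19, x₁ = 1.07

Secant formula: x_{n+1} = x_n - f(x_n)(x_n - x_{n-1})/(f(x_n) - f(x_{n-1}))

Iteration 1:
  f(0.190000) = 0.639250
  f(1.070000) = -0.294621
  x_2 = 1.070000 - (-0.294621)×(1.070000 - 0.190000)/(-0.294621 - 0.639250)
       = 0.792375
Iteration 2:
  f(1.070000) = -0.294621
  f(0.792375) = -0.168489
  x_3 = 0.792375 - (-0.168489)×(0.792375 - 1.070000)/(-0.168489 - (-0.294621))
       = 0.421517
Iteration 3:
  f(0.792375) = -0.168489
  f(0.421517) = 0.259721
  x_4 = 0.421517 - 0.259721×(0.421517 - 0.792375)/(0.259721 - (-0.168489))
       = 0.646452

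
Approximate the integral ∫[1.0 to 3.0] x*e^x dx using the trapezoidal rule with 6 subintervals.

f(x) = x*e^x
a = 1.0, b = 3.0, n = 6
h = (b - a)/n = 0.333333

Trapezoidal rule: (h/2)[f(x₀) + 2f(x₁) + 2f(x₂) + ... + f(xₙ)]

x_0 = 1.0000, f(x_0) = 2.718282, coefficient = 1
x_1 = 1.3333, f(x_1) = 5.058224, coefficient = 2
x_2 = 1.6667, f(x_2) = 8.824150, coefficient = 2
x_3 = 2.0000, f(x_3) = 14.778112, coefficient = 2
x_4 = 2.3333, f(x_4) = 24.061937, coefficient = 2
x_5 = 2.6667, f(x_5) = 38.378443, coefficient = 2
x_6 = 3.0000, f(x_6) = 60.256611, coefficient = 1

I ≈ (0.333333/2) × 245.176624 = 40.862771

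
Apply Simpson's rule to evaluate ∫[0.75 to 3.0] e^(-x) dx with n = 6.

f(x) = e^(-x)
a = 0.75, b = 3.0, n = 6
h = (b - a)/n = 0.375000

Simpson's rule: (h/3)[f(x₀) + 4f(x₁) + 2f(x₂) + ... + f(xₙ)]

x_0 = 0.7500, f(x_0) = 0.472367, coefficient = 1
x_1 = 1.1250, f(x_1) = 0.324652, coefficient = 4
x_2 = 1.5000, f(x_2) = 0.223130, coefficient = 2
x_3 = 1.8750, f(x_3) = 0.153355, coefficient = 4
x_4 = 2.2500, f(x_4) = 0.105399, coefficient = 2
x_5 = 2.6250, f(x_5) = 0.072440, coefficient = 4
x_6 = 3.0000, f(x_6) = 0.049787, coefficient = 1

I ≈ (0.375000/3) × 3.381001 = 0.422625
Exact value: 0.422579
Error: 0.000046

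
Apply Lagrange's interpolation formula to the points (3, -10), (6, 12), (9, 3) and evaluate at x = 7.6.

Lagrange interpolation formula:
P(x) = Σ yᵢ × Lᵢ(x)
where Lᵢ(x) = Π_{j≠i} (x - xⱼ)/(xᵢ - xⱼ)

L_0(7.6) = (7.6 - 6)/(3 - 6) × (7.6 - 9)/(3 - 9) = -0.124444
L_1(7.6) = (7.6 - 3)/(6 - 3) × (7.6 - 9)/(6 - 9) = 0.715556
L_2(7.6) = (7.6 - 3)/(9 - 3) × (7.6 - 6)/(9 - 6) = 0.408889

P(7.6) = (-10)×L_0(7.6) + 12×L_1(7.6) + 3×L_2(7.6)
P(7.6) = 11.057778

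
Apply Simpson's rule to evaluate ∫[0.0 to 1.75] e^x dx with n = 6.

f(x) = e^x
a = 0.0, b = 1.75, n = 6
h = (b - a)/n = 0.291667

Simpson's rule: (h/3)[f(x₀) + 4f(x₁) + 2f(x₂) + ... + f(xₙ)]

x_0 = 0.0000, f(x_0) = 1.000000, coefficient = 1
x_1 = 0.2917, f(x_1) = 1.338657, coefficient = 4
x_2 = 0.5833, f(x_2) = 1.792002, coefficient = 2
x_3 = 0.8750, f(x_3) = 2.398875, coefficient = 4
x_4 = 1.1667, f(x_4) = 3.211271, coefficient = 2
x_5 = 1.4583, f(x_5) = 4.298789, coefficient = 4
x_6 = 1.7500, f(x_6) = 5.754603, coefficient = 1

I ≈ (0.291667/3) × 48.906431 = 4.754792
Exact value: 4.754603
Error: 0.000189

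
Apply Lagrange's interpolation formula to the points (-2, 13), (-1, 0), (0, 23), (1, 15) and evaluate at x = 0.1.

Lagrange interpolation formula:
P(x) = Σ yᵢ × Lᵢ(x)
where Lᵢ(x) = Π_{j≠i} (x - xⱼ)/(xᵢ - xⱼ)

L_0(0.1) = (0.1 - (-1))/(-2 - (-1)) × (0.1 - 0)/(-2 - 0) × (0.1 - 1)/(-2 - 1) = 0.016500
L_1(0.1) = (0.1 - (-2))/(-1 - (-2)) × (0.1 - 0)/(-1 - 0) × (0.1 - 1)/(-1 - 1) = -0.094500
L_2(0.1) = (0.1 - (-2))/(0 - (-2)) × (0.1 - (-1))/(0 - (-1)) × (0.1 - 1)/(0 - 1) = 1.039500
L_3(0.1) = (0.1 - (-2))/(1 - (-2)) × (0.1 - (-1))/(1 - (-1)) × (0.1 - 0)/(1 - 0) = 0.038500

P(0.1) = 13×L_0(0.1) + 0×L_1(0.1) + 23×L_2(0.1) + 15×L_3(0.1)
P(0.1) = 24.700500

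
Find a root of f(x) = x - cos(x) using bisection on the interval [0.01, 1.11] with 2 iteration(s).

f(x) = x - cos(x)
Initial interval: [0.01, 1.11]

Iteration 1:
  c_1 = (0.010000 + 1.110000)/2 = 0.560000
  f(c_1) = f(0.560000) = -0.287255
  f(a) × f(c) ≥ 0, new interval: [0.560000, 1.110000]
Iteration 2:
  c_2 = (0.560000 + 1.110000)/2 = 0.835000
  f(c_2) = f(0.835000) = 0.163822
  f(a) × f(c) < 0, new interval: [0.560000, 0.835000]

After 2 iteration(s), the approximation is c_2 = 0.835000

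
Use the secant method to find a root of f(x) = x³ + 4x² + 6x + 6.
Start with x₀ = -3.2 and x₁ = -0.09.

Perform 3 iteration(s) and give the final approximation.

f(x) = x³ + 4x² + 6x + 6
x₀ = -3.2, x₁ = -0.09

Secant formula: x_{n+1} = x_n - f(x_n)(x_n - x_{n-1})/(f(x_n) - f(x_{n-1}))

Iteration 1:
  f(-3.200000) = -5.008000
  f(-0.090000) = 5.491671
  x_2 = -0.090000 - 5.491671×(-0.090000 - (-3.200000))/(5.491671 - (-5.008000))
       = -1.716632
Iteration 2:
  f(-0.090000) = 5.491671
  f(-1.716632) = 2.428895
  x_3 = -1.716632 - 2.428895×(-1.716632 - (-0.090000))/(2.428895 - 5.491671)
       = -3.006611
Iteration 3:
  f(-1.716632) = 2.428895
  f(-3.006611) = -3.059719
  x_4 = -3.006611 - (-3.059719)×(-3.006611 - (-1.716632))/(-3.059719 - 2.428895)
       = -2.287491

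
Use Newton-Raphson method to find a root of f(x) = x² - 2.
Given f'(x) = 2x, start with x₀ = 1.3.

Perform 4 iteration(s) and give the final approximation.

f(x) = x² - 2
f'(x) = 2x
x₀ = 1.3

Newton-Raphson formula: x_{n+1} = x_n - f(x_n)/f'(x_n)

Iteration 1:
  f(1.300000) = -0.310000
  f'(1.300000) = 2.600000
  x_1 = 1.300000 - (-0.310000)/2.600000 = 1.419231
Iteration 2:
  f(1.419231) = 0.014216
  f'(1.419231) = 2.838462
  x_2 = 1.419231 - 0.014216/2.838462 = 1.414222
Iteration 3:
  f(1.414222) = 0.000025
  f'(1.414222) = 2.828445
  x_3 = 1.414222 - 0.000025/2.828445 = 1.414214
Iteration 4:
  f(1.414214) = 0.000000
  f'(1.414214) = 2.828427
  x_4 = 1.414214 - 0.000000/2.828427 = 1.414214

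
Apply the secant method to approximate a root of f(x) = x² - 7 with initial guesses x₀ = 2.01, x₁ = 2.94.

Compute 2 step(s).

f(x) = x² - 7
x₀ = 2.01, x₁ = 2.94

Secant formula: x_{n+1} = x_n - f(x_n)(x_n - x_{n-1})/(f(x_n) - f(x_{n-1}))

Iteration 1:
  f(2.010000) = -2.959900
  f(2.940000) = 1.643600
  x_2 = 2.940000 - 1.643600×(2.940000 - 2.010000)/(1.643600 - (-2.959900))
       = 2.607960
Iteration 2:
  f(2.940000) = 1.643600
  f(2.607960) = -0.198547
  x_3 = 2.607960 - (-0.198547)×(2.607960 - 2.940000)/(-0.198547 - 1.643600)
       = 2.643747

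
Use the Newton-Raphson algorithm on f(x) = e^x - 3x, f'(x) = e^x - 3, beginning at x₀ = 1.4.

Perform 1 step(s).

f(x) = e^x - 3x
f'(x) = e^x - 3
x₀ = 1.4

Newton-Raphson formula: x_{n+1} = x_n - f(x_n)/f'(x_n)

Iteration 1:
  f(1.400000) = -0.144800
  f'(1.400000) = 1.055200
  x_1 = 1.400000 - (-0.144800)/1.055200 = 1.537225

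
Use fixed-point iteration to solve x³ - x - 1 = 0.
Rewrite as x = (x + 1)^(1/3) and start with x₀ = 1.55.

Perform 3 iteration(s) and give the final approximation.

Equation: x³ - x - 1 = 0
Fixed-point form: x = (x + 1)^(1/3)
x₀ = 1.55

x_1 = g(1.550000) = 1.366197
x_2 = g(1.366197) = 1.332550
x_3 = g(1.332550) = 1.326204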